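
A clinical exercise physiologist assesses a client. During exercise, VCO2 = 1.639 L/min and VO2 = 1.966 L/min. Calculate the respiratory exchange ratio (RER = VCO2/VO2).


RER = VCO2 / VO2
= 1.639 / 1.966
= 0.8337

0.8337


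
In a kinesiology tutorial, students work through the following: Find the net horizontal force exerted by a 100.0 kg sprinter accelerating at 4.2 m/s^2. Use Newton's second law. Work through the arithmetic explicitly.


Newton's second law: F = m * a
F = 100.0 * 4.2 = 420.0 N

420.0 N


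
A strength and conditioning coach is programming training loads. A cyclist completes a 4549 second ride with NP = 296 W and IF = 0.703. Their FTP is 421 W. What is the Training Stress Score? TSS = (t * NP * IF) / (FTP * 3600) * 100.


t * NP * IF = 4549 * 296 * 0.703 = 946592.312
FTP * 3600 = 1515600
TSS = (946592.312 / 1515600) * 100 = 62.46

62.46 TSS


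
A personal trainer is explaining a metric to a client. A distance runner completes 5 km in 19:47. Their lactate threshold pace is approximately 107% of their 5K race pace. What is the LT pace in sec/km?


Convert to seconds: 19 min 47 s = 1187 s
Pace per km = 1187 / 5 = 237.4 s/km
LT pace = 237.4 * 1.07 = 254.02 s/km

254.02 s/km


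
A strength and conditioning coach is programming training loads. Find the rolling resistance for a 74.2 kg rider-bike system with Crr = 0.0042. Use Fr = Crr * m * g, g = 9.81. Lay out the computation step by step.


m * g = 74.2 * 9.81 = 727.902 N
Fr = 0.0042 * 727.902 = 3.057 N

3.057 N


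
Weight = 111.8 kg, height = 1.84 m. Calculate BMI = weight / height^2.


height^2 = 1.84^2 = 3.3856
BMI = 111.8 / 3.3856 = 33.02 kg/m^2

33.02 kg/m^2


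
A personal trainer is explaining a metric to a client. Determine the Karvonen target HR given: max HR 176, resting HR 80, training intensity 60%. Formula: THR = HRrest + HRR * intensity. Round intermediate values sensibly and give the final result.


HRR = HRmax - HRrest = 176 - 80 = 96
THR = 80 + 96 * 0.6
= 137.6 bpm

137.6 bpm


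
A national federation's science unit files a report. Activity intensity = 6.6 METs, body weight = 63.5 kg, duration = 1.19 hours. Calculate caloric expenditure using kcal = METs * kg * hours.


kcal = 6.6 * 63.5 * 1.19
= 419.1 * 1.19
= 498.73 kcal

498.73 kcal


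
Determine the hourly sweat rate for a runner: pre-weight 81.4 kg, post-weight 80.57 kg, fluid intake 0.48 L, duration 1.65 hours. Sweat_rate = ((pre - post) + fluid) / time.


Mass lost = 81.4 - 80.57 = 0.83 kg
Add fluid consumed: 0.83 + 0.48 = 1.31 L total sweat
Sweat rate = 1.31 / 1.65 = 0.794 L/h

0.794 L/h


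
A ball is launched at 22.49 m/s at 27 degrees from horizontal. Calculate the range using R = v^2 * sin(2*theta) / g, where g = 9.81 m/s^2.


sin(2 * 27) = sin(54) = 0.809017
v^2 = 22.49^2 = 505.8001
R = 505.8001 * 0.809017 / 9.81
= 41.713 m

41.713 m


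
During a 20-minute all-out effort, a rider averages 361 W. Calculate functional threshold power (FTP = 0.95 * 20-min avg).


FTP = 0.95 * 361
= 342.95 W

342.95 W


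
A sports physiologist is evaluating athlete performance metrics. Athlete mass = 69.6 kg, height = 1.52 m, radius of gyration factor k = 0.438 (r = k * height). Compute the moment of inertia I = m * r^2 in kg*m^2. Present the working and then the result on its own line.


r = k * height = 0.438 * 1.52 = 0.66576 m
r^2 = 0.66576^2 = 0.443236
I = 69.6 * 0.443236 = 30.849 kg*m^2

30.849 kg*m^2


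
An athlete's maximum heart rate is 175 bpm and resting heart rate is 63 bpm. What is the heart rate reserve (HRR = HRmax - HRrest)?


HRR = HRmax - HRrest
= 175 - 63
= 112 bpm

112 bpm


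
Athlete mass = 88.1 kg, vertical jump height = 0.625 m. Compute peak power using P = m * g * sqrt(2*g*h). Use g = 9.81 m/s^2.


sqrt(2 * 9.81 * 0.625) = sqrt(12.2625) = 3.501785 m/s
P = 88.1 * 9.81 * 3.501785
= 3026.46 W

3026.46 W


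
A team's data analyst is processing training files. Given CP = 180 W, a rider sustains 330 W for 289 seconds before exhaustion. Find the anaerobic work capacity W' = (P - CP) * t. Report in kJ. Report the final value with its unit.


Excess power = 330 - 180 = 150 W
Work above CP = 150 * 289 = 43350 J
W' = 43.35 kJ

43.35 kJ


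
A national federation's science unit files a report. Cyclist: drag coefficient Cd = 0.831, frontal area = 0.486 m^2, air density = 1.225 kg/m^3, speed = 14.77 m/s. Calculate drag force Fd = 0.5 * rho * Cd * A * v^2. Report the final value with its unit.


v^2 = 14.77^2 = 218.1529
Fd = 0.5 * 1.225 * 0.831 * 0.486 * 218.1529
= 53.964 N

53.964 N


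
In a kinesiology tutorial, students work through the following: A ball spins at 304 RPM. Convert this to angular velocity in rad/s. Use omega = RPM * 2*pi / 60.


omega = 304 * 2 * pi / 60
= 304 * 6.28318531 / 60
= 1910.088 / 60
= 31.835 rad/s

31.835 rad/s


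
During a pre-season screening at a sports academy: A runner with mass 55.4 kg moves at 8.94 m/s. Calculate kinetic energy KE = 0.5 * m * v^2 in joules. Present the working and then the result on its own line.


v^2 = 8.94^2 = 79.9236
KE = 0.5 * 55.4 * 79.9236
= 2213.88 J

2213.88 J


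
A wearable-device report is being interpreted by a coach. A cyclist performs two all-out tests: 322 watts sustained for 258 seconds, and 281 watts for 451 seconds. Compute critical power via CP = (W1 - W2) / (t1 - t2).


W1 = P1 * t1 = 322 * 258 = 83076 J
W2 = P2 * t2 = 281 * 451 = 126731 J
CP = (83076 - 126731) / (258 - 451)
= 226.19 W

226.19 W


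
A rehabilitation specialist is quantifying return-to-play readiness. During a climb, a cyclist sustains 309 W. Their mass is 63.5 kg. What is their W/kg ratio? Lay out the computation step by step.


Power-to-weight = 309 W / 63.5 kg
= 4.866 W/kg

4.866 W/kg


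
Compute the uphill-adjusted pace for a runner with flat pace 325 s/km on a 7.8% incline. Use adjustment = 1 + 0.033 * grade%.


Adjustment factor = 1 + 0.033 * 7.8 = 1.2574
Grade-adjusted pace = 325 * 1.2574 = 408.66 s/km

408.66 s/km


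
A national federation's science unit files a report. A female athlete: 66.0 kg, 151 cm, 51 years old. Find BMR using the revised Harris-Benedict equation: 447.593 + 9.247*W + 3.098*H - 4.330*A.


Intercept = 447.593
Weight contribution = 9.247 * 66.0 = 610.302
Height contribution = 3.098 * 151 = 467.798
Age contribution = 4.33 * 51 = 220.83
BMR = 447.593 + 610.302 + 467.798 - 220.83
= 1304.86 kcal/day

1304.86 kcal/day


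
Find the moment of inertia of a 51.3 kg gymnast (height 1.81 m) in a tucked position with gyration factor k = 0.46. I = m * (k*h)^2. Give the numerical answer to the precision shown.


Radius of gyration = 0.46 * 1.81 = 0.8326 m
I = 51.3 * 0.8326^2
= 51.3 * 0.693223
= 35.562 kg*m^2

35.562 kg*m^2


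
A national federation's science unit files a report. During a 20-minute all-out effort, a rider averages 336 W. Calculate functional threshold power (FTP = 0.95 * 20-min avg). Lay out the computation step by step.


FTP = 0.95 * 336
= 319.2 W

319.2 W


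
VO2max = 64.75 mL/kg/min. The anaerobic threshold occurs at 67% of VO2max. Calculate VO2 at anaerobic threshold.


AT fraction = 67 / 100 = 0.67
AT VO2 = 64.75 * 0.67
= 43.38 mL/kg/min

43.38 mL/kg/min


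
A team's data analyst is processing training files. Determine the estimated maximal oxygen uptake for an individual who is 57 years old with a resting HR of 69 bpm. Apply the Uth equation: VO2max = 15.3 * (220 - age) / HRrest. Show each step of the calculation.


HRmax = 220 - 57 = 163
VO2max = 15.3 * (163 / 69)
= 15.3 * 2.3623
= 36.14 mL/kg/min

36.14 mL/kg/min


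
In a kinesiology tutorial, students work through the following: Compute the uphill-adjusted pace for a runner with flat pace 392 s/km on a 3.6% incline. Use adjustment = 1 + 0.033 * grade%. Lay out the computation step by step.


Adjustment factor = 1 + 0.033 * 3.6 = 1.1188
Grade-adjusted pace = 392 * 1.1188 = 438.57 s/km

438.57 s/km


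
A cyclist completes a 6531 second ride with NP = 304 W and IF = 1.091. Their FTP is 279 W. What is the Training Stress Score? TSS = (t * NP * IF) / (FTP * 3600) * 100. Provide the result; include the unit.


t * NP * IF = 6531 * 304 * 1.091 = 2166097.584
FTP * 3600 = 1004400
TSS = (2166097.584 / 1004400) * 100 = 215.66

215.66 TSS


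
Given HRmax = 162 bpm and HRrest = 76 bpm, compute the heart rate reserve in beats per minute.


Heart rate reserve = maximum HR minus resting HR
HRR = 162 - 76 = 86 bpm

86 bpm


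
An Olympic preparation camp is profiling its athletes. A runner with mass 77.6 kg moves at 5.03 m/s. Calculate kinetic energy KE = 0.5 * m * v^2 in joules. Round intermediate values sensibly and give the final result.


v^2 = 5.03^2 = 25.3009
KE = 0.5 * 77.6 * 25.3009
= 981.67 J

981.67 J


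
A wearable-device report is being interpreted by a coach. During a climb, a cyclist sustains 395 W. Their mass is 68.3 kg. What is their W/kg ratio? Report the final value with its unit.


Power-to-weight = 395 W / 68.3 kg
= 5.783 W/kg

5.783 W/kg


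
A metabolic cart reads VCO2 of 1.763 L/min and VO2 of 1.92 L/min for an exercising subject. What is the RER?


RER = VCO2 / VO2 = 1.763 / 1.92 = 0.9182

0.9182


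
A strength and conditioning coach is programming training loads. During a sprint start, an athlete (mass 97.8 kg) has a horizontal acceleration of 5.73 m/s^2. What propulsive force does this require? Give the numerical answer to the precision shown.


Propulsive force = mass * acceleration
= 97.8 kg * 5.73 m/s^2
= 560.39 N

560.39 N


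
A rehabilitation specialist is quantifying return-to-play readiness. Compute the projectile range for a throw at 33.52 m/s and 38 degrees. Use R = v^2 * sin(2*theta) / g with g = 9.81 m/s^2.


Two times the angle = 76 degrees
sin(76) = 0.970296
R = 1123.5904 * 0.970296 / 9.81 = 111.133 m

111.133 m


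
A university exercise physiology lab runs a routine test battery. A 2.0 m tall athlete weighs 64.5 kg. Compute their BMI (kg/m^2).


height^2 = 4.0 m^2
BMI = 64.5 / 4.0 = 16.13 kg/m^2

16.13 kg/m^2


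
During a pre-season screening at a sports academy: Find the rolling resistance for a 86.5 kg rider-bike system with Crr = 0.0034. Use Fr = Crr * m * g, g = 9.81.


m * g = 86.5 * 9.81 = 848.565 N
Fr = 0.0034 * 848.565 = 2.885 N

2.885 N


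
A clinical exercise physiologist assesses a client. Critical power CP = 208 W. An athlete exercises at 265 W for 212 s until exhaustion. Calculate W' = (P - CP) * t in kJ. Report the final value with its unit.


P - CP = 265 - 208 = 57 W
W' = 57 * 212 = 12084 J
= 12084 / 1000 = 12.084 kJ

12.084 kJ


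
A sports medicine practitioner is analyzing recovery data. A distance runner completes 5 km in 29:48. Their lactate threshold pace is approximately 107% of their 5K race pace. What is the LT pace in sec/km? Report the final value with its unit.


Convert to seconds: 29 min 48 s = 1788 s
Pace per km = 1788 / 5 = 357.6 s/km
LT pace = 357.6 * 1.07 = 382.63 s/km

382.63 s/km


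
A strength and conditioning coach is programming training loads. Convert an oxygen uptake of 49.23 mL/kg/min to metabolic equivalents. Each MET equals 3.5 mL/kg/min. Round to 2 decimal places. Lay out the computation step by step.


One MET = 3.5 mL/kg/min
Number of METs = 49.23 / 3.5
= 14.07 METs

14.07 METs


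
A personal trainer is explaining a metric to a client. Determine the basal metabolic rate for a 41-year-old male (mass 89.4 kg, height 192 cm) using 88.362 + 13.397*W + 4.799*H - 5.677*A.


BMR = 88.362 + 13.397*89.4 + 4.799*192 - 5.677*41
= 1974.7 kcal/day

1974.7 kcal/day


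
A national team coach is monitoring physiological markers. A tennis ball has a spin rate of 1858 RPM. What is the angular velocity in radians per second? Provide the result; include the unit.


Convert RPM to rad/s: multiply by 2*pi and divide by 60
omega = 1858 * 2 * pi / 60
= 194.569 rad/s

194.569 rad/s


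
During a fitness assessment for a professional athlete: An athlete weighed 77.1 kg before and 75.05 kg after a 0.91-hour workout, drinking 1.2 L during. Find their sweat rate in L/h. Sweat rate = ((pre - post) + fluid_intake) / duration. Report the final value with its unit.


Body mass change = 2.05 kg
Total sweat loss = 2.05 + 1.2 = 3.25 L
Rate = 3.25 / 0.91 = 3.571 L/h

3.571 L/h


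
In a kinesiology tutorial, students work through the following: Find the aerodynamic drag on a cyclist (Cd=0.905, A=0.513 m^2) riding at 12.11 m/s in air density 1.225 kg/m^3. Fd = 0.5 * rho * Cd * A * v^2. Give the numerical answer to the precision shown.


Fd = 0.5 * 1.225 * 0.905 * 0.513 * 12.11^2
= 0.5 * 1.225 * 0.905 * 0.513 * 146.6521
= 41.702 N

41.702 N


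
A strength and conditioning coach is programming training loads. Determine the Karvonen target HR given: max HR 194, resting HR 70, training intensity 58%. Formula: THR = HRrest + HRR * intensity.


HRR = HRmax - HRrest = 194 - 70 = 124
THR = 70 + 124 * 0.58
= 141.92 bpm

141.92 bpm


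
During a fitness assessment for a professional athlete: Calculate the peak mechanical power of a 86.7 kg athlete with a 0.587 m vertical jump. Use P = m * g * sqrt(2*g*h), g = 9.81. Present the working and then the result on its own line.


First, sqrt(2gh) = sqrt(2 * 9.81 * 0.587)
= sqrt(11.51694) = 3.393662 m/s
Power = 86.7 * 9.81 * 3.393662 = 2886.4 W

2886.4 W


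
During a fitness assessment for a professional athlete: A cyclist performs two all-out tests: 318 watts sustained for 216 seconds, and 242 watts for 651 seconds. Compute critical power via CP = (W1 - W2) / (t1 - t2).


W1 = P1 * t1 = 318 * 216 = 68688 J
W2 = P2 * t2 = 242 * 651 = 157542 J
CP = (68688 - 157542) / (216 - 651)
= 204.26 W

204.26 W


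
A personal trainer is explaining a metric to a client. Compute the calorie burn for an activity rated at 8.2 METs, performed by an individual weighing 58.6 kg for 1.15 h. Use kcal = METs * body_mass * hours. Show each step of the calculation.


Product of METs and mass = 8.2 * 58.6 = 480.52
Total kcal = 480.52 * 1.15 = 552.6 kcal

552.6 kcal


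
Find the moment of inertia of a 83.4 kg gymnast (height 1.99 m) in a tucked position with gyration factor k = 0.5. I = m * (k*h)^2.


Radius of gyration = 0.5 * 1.99 = 0.995 m
I = 83.4 * 0.995^2
= 83.4 * 0.990025
= 82.568 kg*m^2

82.568 kg*m^2


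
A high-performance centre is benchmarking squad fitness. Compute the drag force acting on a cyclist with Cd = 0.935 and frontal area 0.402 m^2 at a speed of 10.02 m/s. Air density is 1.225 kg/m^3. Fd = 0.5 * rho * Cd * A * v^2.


Step 1: v^2 = 100.4004
Step 2: Fd = 0.5 * 1.225 * 0.935 * 0.402 * 100.4004
= 23.114 N

23.114 N


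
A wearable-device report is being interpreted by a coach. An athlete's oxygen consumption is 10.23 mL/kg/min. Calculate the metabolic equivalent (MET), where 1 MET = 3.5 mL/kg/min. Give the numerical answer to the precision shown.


MET = VO2 / 3.5
= 10.23 / 3.5
= 2.92 METs

2.92 METs


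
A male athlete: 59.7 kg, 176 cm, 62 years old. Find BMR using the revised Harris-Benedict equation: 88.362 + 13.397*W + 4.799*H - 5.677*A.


Intercept = 88.362
Weight contribution = 13.397 * 59.7 = 799.8009
Height contribution = 4.799 * 176 = 844.624
Age contribution = 5.677 * 62 = 351.974
BMR = 88.362 + 799.8009 + 844.624 - 351.974
= 1380.81 kcal/day

1380.81 kcal/day


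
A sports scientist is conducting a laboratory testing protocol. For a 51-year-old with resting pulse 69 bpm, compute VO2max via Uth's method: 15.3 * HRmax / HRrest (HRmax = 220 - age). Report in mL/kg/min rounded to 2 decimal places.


Step 1: HRmax = 220 - 51 = 169 bpm
Step 2: Ratio = 169 / 69 = 2.4493
Step 3: VO2max = 15.3 * 2.4493 = 37.47 mL/kg/min

37.47 mL/kg/min


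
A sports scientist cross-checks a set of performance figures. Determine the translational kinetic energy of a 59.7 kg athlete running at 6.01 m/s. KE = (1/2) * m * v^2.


KE = 0.5 * m * v^2
= 0.5 * 59.7 * 6.01^2
= 0.5 * 59.7 * 36.1201
= 1078.18 J

1078.18 J


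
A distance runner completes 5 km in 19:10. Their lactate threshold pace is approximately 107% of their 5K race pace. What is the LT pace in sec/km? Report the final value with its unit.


Convert to seconds: 19 min 10 s = 1150 s
Pace per km = 1150 / 5 = 230.0 s/km
LT pace = 230.0 * 1.07 = 246.1 s/km

246.1 s/km


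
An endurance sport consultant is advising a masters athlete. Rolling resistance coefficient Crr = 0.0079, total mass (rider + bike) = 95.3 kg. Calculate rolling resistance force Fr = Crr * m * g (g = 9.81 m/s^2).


Fr = Crr * m * g
= 0.0079 * 95.3 * 9.81
= 7.386 N

7.386 N


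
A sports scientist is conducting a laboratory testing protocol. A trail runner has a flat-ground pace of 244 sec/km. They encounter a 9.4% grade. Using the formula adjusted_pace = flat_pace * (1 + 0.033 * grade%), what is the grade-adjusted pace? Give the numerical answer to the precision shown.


Grade factor = 1 + 0.033 * 9.4 = 1.3102
Adjusted = 244 * 1.3102 = 319.69 sec/km

319.69 s/km


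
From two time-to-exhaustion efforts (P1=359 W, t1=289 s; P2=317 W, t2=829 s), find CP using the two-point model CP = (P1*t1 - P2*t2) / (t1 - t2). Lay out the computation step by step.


Work in trial 1 = 103751 J
Work in trial 2 = 262793 J
Delta work = -159042 J
Delta time = -540 s
CP = -159042 / -540 = 294.52 W

294.52 W


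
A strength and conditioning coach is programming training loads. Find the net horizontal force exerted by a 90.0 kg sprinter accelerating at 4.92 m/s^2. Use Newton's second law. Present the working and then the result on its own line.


Newton's second law: F = m * a
F = 90.0 * 4.92 = 442.8 N

442.8 N


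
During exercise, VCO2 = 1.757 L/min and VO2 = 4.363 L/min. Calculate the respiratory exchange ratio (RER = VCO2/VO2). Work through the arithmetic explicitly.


RER = VCO2 / VO2
= 1.757 / 4.363
= 0.4027

0.4027


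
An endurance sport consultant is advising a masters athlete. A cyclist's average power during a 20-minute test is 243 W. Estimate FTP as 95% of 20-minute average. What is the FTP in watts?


FTP = 20-min power * 0.95
= 243 * 0.95
= 230.85 W

230.85 W


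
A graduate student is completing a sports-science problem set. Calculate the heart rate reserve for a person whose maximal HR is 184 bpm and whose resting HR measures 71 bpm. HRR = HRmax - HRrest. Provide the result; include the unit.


HRmax = 184 bpm
HRrest = 71 bpm
HRR = 184 - 71 = 113 bpm

113 bpm


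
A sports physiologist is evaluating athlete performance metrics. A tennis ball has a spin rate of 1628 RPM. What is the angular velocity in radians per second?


Convert RPM to rad/s: multiply by 2*pi and divide by 60
omega = 1628 * 2 * pi / 60
= 170.484 rad/s

170.484 rad/s


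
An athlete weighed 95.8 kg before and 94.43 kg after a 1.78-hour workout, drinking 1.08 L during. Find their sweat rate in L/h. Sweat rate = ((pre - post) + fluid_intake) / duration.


Body mass change = 1.37 kg
Total sweat loss = 1.37 + 1.08 = 2.45 L
Rate = 2.45 / 1.78 = 1.376 L/h

1.376 L/h


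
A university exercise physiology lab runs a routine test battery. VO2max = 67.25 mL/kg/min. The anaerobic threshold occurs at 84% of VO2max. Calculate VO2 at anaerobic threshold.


AT fraction = 84 / 100 = 0.84
AT VO2 = 67.25 * 0.84
= 56.49 mL/kg/min

56.49 mL/kg/min


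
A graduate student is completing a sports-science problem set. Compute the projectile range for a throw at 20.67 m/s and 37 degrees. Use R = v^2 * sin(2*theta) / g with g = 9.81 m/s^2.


Two times the angle = 74 degrees
sin(74) = 0.961262
R = 427.2489 * 0.961262 / 9.81 = 41.865 m

41.865 m


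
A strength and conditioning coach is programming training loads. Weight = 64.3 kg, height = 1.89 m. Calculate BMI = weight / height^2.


height^2 = 1.89^2 = 3.5721
BMI = 64.3 / 3.5721 = 18.0 kg/m^2

18.0 kg/m^2


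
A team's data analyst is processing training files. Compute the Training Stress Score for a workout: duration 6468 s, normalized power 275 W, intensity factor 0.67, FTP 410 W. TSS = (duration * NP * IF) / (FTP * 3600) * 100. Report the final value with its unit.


Product = 6468 * 275 * 0.67 = 1191729.0
Base = 410 * 3600 = 1476000
TSS = 1191729.0 / 1476000 * 100 = 80.74

80.74 TSS


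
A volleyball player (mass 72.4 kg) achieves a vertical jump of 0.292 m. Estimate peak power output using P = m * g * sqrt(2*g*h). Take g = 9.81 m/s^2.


2 * g * h = 2 * 9.81 * 0.292 = 5.72904
sqrt(5.72904) = 2.393541 m/s
P = 72.4 * 9.81 * 2.393541 = 1700.0 W

1700.0 W


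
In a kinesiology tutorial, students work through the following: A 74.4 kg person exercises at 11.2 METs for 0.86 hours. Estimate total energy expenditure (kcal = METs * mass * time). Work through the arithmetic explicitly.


Energy = METs * mass(kg) * time(h)
= 11.2 * 74.4 * 0.86
= 716.62 kcal

716.62 kcal


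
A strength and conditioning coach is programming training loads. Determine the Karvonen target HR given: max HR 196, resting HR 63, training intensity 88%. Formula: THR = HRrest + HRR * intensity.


HRR = HRmax - HRrest = 196 - 63 = 133
THR = 63 + 133 * 0.88
= 180.04 bpm

180.04 bpm


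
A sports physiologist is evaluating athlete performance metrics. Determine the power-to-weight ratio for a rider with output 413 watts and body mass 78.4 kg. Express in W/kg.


P/W = 413 / 78.4 = 5.268 W/kg

5.268 W/kg


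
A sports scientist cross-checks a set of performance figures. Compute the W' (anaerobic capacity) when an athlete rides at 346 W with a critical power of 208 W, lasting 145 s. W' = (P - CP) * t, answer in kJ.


Above-CP power = 138 W
Duration = 145 s
W' = 138 * 145 = 20010 J
Convert: 20010 / 1000 = 20.01 kJ

20.01 kJ


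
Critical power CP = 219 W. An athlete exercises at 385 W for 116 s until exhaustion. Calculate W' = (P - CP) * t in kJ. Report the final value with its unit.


P - CP = 385 - 219 = 166 W
W' = 166 * 116 = 19256 J
= 19256 / 1000 = 19.256 kJ

19.256 kJ


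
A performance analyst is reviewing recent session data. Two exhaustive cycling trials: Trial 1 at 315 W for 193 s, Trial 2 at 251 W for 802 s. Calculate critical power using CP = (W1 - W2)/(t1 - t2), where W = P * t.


W1 = 315 * 193 = 60795 J
W2 = 251 * 802 = 201302 J
CP = (60795 - 201302) / (193 - 802)
= -140507 / -609
= 230.72 W

230.72 W


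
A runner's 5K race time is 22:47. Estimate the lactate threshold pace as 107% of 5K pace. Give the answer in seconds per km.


Total race time = 22*60 + 47 = 1367 seconds
5K pace = 1367 / 5 = 273.4 sec/km
LT pace = 273.4 * 1.07 = 292.54 sec/km

292.54 s/km


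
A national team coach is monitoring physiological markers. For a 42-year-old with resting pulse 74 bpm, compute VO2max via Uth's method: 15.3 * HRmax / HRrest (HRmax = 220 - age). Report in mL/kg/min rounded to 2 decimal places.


Step 1: HRmax = 220 - 42 = 178 bpm
Step 2: Ratio = 178 / 74 = 2.4054
Step 3: VO2max = 15.3 * 2.4054 = 36.8 mL/kg/min

36.8 mL/kg/min


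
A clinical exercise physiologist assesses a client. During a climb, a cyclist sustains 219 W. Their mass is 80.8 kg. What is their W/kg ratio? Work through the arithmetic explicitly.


Power-to-weight = 219 W / 80.8 kg
= 2.71 W/kg

2.71 W/kg


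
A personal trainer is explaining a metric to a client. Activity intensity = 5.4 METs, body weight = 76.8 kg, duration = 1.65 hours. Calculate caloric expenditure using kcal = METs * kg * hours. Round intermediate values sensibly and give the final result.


kcal = 5.4 * 76.8 * 1.65
= 414.72 * 1.65
= 684.29 kcal

684.29 kcal


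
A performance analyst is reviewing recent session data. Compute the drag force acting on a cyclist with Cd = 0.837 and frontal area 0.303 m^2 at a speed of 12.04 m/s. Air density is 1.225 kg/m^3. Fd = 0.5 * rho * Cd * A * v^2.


Step 1: v^2 = 144.9616
Step 2: Fd = 0.5 * 1.225 * 0.837 * 0.303 * 144.9616
= 22.518 N

22.518 N


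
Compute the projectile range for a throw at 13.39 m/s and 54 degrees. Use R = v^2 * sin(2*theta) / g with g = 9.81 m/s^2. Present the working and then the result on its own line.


Two times the angle = 108 degrees
sin(108) = 0.951057
R = 179.2921 * 0.951057 / 9.81 = 17.382 m

17.382 m


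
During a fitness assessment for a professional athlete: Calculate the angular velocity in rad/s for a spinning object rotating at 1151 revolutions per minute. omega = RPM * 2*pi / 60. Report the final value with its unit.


omega = RPM * 2*pi / 60
= 1151 * 6.28318531 / 60
= 120.532 rad/s

120.532 rad/s


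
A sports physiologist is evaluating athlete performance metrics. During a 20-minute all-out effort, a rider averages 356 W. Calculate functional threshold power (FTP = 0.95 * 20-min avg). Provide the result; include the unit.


FTP = 0.95 * 356
= 338.2 W

338.2 W


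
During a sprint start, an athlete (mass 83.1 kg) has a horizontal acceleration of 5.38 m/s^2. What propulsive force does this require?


Propulsive force = mass * acceleration
= 83.1 kg * 5.38 m/s^2
= 447.08 N

447.08 N


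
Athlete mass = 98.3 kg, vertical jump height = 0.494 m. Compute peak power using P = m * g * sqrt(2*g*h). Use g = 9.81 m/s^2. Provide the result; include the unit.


sqrt(2 * 9.81 * 0.494) = sqrt(9.69228) = 3.113243 m/s
P = 98.3 * 9.81 * 3.113243
= 3002.17 W

3002.17 W


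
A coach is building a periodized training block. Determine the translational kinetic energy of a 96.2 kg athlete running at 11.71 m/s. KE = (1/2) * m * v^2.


KE = 0.5 * m * v^2
= 0.5 * 96.2 * 11.71^2
= 0.5 * 96.2 * 137.1241
= 6595.67 J

6595.67 J


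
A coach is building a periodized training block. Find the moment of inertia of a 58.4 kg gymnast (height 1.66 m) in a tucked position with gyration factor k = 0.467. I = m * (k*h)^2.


Radius of gyration = 0.467 * 1.66 = 0.77522 m
I = 58.4 * 0.77522^2
= 58.4 * 0.600966
= 35.096 kg*m^2

35.096 kg*m^2


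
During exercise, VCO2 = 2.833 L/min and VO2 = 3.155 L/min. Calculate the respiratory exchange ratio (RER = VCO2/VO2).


RER = VCO2 / VO2
= 2.833 / 3.155
= 0.8979

0.8979


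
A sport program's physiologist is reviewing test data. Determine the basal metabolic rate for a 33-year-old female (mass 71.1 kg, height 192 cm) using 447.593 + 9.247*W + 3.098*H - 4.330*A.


BMR = 447.593 + 9.247*71.1 + 3.098*192 - 4.330*33
= 1556.98 kcal/day

1556.98 kcal/day


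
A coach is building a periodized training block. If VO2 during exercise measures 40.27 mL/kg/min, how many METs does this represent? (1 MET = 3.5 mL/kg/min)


METs = VO2 / 3.5 = 40.27 / 3.5 = 11.51

11.51 METs


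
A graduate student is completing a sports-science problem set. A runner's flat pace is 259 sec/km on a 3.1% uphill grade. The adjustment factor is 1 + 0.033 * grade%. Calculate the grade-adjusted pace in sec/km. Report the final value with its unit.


Factor = 1 + 0.033 * 3.1 = 1.1023
Adjusted pace = 259 * 1.1023
= 285.5 sec/km

285.5 s/km


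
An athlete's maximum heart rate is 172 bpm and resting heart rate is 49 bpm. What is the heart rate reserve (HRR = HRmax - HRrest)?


HRR = HRmax - HRrest
= 172 - 49
= 123 bpm

123 bpm


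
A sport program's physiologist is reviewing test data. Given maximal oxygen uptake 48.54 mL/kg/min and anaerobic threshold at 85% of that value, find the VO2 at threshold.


Percentage as decimal = 0.85
VO2 at AT = 48.54 * 0.85 = 41.26 mL/kg/min

41.26 mL/kg/min


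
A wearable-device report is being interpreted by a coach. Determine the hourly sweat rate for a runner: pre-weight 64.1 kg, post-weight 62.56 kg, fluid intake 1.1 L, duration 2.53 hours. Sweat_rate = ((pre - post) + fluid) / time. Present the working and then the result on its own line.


Mass lost = 64.1 - 62.56 = 1.54 kg
Add fluid consumed: 1.54 + 1.1 = 2.64 L total sweat
Sweat rate = 2.64 / 2.53 = 1.043 L/h

1.043 L/h


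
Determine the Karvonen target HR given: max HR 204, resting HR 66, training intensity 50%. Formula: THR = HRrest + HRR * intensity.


HRR = HRmax - HRrest = 204 - 66 = 138
THR = 66 + 138 * 0.5
= 135.0 bpm

135.0 bpm


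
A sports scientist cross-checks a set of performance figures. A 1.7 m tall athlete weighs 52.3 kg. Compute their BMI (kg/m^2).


height^2 = 2.89 m^2
BMI = 52.3 / 2.89 = 18.1 kg/m^2

18.1 kg/m^2


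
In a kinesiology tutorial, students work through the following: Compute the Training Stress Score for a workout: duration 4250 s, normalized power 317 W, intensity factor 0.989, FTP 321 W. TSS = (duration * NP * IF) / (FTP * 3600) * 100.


Product = 4250 * 317 * 0.989 = 1332430.25
Base = 321 * 3600 = 1155600
TSS = 1332430.25 / 1155600 * 100 = 115.3

115.3 TSS


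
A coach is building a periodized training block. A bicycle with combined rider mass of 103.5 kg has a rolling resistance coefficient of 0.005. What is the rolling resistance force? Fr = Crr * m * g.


Fr = 0.005 * 103.5 * 9.81
= 0.5175 * 9.81
= 5.077 N

5.077 N


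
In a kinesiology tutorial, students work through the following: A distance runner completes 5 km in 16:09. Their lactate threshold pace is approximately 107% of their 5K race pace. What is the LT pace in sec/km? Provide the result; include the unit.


Convert to seconds: 16 min 9 s = 969 s
Pace per km = 969 / 5 = 193.8 s/km
LT pace = 193.8 * 1.07 = 207.37 s/km

207.37 s/km


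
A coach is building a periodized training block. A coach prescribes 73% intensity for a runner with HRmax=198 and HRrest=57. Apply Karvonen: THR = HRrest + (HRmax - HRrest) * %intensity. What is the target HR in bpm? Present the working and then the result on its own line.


Heart rate reserve = 198 - 57 = 141
Intensity fraction = 73 / 100 = 0.73
THR = 57 + 141 * 0.73 = 159.93 bpm

159.93 bpm


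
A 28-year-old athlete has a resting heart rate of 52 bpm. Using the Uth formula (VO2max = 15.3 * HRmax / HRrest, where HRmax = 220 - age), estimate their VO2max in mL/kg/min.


HRmax = 220 - 28 = 192 bpm
Ratio = HRmax / HRrest = 192 / 52 = 3.6923
VO2max = 15.3 * 3.6923 = 56.49 mL/kg/min

56.49 mL/kg/min


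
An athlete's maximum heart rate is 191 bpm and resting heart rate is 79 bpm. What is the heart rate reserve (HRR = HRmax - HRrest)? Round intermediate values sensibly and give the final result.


HRR = HRmax - HRrest
= 191 - 79
= 112 bpm

112 bpm


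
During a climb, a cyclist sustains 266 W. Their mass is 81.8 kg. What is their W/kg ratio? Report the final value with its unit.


Power-to-weight = 266 W / 81.8 kg
= 3.252 W/kg

3.252 W/kg


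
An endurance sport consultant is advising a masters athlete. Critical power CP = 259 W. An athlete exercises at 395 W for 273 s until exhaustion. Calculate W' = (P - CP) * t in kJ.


P - CP = 395 - 259 = 136 W
W' = 136 * 273 = 37128 J
= 37128 / 1000 = 37.128 kJ

37.128 kJ


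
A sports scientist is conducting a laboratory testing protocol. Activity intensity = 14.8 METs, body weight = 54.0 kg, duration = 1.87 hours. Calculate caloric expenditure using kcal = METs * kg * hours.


kcal = 14.8 * 54.0 * 1.87
= 799.2 * 1.87
= 1494.5 kcal

1494.5 kcal


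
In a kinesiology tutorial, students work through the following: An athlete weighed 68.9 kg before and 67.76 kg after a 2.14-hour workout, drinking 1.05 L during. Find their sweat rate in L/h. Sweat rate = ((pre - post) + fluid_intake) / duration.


Body mass change = 1.14 kg
Total sweat loss = 1.14 + 1.05 = 2.19 L
Rate = 2.19 / 2.14 = 1.023 L/h

1.023 L/h


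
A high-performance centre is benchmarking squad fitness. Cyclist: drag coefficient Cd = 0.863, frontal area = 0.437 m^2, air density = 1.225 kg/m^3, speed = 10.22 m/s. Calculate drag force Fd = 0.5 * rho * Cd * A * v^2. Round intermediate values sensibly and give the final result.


v^2 = 10.22^2 = 104.4484
Fd = 0.5 * 1.225 * 0.863 * 0.437 * 104.4484
= 24.127 N

24.127 N


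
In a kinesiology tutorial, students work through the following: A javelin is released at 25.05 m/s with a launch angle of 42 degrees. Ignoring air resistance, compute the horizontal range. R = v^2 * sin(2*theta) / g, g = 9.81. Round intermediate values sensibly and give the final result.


Launch speed squared = 627.5025
sin(2 * 42 deg) = 0.994522
Range = 627.5025 * 0.994522 / 9.81
= 63.615 m

63.615 m


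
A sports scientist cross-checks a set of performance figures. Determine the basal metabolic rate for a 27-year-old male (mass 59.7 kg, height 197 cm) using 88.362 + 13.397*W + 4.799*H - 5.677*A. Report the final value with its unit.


BMR = 88.362 + 13.397*59.7 + 4.799*197 - 5.677*27
= 1680.29 kcal/day

1680.29 kcal/day


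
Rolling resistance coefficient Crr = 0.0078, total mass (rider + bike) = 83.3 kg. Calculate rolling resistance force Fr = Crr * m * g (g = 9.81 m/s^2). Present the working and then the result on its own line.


Fr = Crr * m * g
= 0.0078 * 83.3 * 9.81
= 6.374 N

6.374 N


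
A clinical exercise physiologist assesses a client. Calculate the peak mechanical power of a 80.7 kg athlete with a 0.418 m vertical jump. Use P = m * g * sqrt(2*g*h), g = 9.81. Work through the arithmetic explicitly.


First, sqrt(2gh) = sqrt(2 * 9.81 * 0.418)
= sqrt(8.20116) = 2.863767 m/s
Power = 80.7 * 9.81 * 2.863767 = 2267.15 W

2267.15 W


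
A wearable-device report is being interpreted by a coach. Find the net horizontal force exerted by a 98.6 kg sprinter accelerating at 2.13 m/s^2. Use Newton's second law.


Newton's second law: F = m * a
F = 98.6 * 2.13 = 210.02 N

210.02 N


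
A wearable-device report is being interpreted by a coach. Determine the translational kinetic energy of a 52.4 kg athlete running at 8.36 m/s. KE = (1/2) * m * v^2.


KE = 0.5 * m * v^2
= 0.5 * 52.4 * 8.36^2
= 0.5 * 52.4 * 69.8896
= 1831.11 J

1831.11 J


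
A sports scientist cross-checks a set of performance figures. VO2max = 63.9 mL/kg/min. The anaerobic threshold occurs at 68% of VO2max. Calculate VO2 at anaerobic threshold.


AT fraction = 68 / 100 = 0.68
AT VO2 = 63.9 * 0.68
= 43.45 mL/kg/min

43.45 mL/kg/min


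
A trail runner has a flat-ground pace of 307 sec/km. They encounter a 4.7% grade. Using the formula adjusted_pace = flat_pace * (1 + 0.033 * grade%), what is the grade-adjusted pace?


Grade factor = 1 + 0.033 * 4.7 = 1.1551
Adjusted = 307 * 1.1551 = 354.62 sec/km

354.62 s/km


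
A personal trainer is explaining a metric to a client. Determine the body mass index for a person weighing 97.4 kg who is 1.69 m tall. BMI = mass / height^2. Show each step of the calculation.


BMI = mass / height^2
= 97.4 / 1.69^2
= 97.4 / 2.8561
= 34.1 kg/m^2

34.1 kg/m^2


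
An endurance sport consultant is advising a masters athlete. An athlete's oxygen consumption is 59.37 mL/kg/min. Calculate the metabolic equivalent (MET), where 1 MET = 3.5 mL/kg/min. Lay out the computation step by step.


MET = VO2 / 3.5
= 59.37 / 3.5
= 16.96 METs

16.96 METs


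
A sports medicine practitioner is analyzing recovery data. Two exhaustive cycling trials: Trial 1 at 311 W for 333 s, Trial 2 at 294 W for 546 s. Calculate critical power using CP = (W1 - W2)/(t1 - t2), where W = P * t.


W1 = 311 * 333 = 103563 J
W2 = 294 * 546 = 160524 J
CP = (103563 - 160524) / (333 - 546)
= -56961 / -213
= 267.42 W

267.42 W


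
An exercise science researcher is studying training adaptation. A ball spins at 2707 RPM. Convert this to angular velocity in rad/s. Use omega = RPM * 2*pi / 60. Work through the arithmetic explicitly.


omega = 2707 * 2 * pi / 60
= 2707 * 6.28318531 / 60
= 17008.583 / 60
= 283.476 rad/s

283.476 rad/s


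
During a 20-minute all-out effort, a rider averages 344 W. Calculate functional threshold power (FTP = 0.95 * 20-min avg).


FTP = 0.95 * 344
= 326.8 W

326.8 W


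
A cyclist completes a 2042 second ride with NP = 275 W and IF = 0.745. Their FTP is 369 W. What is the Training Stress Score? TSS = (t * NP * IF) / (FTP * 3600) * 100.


t * NP * IF = 2042 * 275 * 0.745 = 418354.75
FTP * 3600 = 1328400
TSS = (418354.75 / 1328400) * 100 = 31.49

31.49 TSS


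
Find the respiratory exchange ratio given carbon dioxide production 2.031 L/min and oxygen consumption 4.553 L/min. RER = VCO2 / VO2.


VCO2 = 2.031 L/min
VO2 = 4.553 L/min
RER = 2.031 / 4.553 = 0.4461

0.4461


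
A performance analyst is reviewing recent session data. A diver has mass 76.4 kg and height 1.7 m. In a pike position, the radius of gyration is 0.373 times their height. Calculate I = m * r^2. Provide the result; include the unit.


r = 0.373 * 1.7 = 0.6341 m
I = m * r^2 = 76.4 * 0.402083 = 30.719 kg*m^2

30.719 kg*m^2


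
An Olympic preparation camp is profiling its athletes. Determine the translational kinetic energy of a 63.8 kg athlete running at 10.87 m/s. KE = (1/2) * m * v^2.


KE = 0.5 * m * v^2
= 0.5 * 63.8 * 10.87^2
= 0.5 * 63.8 * 118.1569
= 3769.21 J

3769.21 J


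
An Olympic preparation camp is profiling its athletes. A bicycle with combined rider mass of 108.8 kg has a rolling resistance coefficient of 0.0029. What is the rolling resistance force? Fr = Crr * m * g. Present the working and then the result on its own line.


Fr = 0.0029 * 108.8 * 9.81
= 0.31552 * 9.81
= 3.095 N

3.095 N


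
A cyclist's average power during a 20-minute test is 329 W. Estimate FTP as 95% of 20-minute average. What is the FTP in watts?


FTP = 20-min power * 0.95
= 329 * 0.95
= 312.55 W

312.55 W


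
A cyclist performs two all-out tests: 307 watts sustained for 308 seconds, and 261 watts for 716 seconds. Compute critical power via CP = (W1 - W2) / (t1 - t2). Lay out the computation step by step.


W1 = P1 * t1 = 307 * 308 = 94556 J
W2 = P2 * t2 = 261 * 716 = 186876 J
CP = (94556 - 186876) / (308 - 716)
= 226.27 W

226.27 W


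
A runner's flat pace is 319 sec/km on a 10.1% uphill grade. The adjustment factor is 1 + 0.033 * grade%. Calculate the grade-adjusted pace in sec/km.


Factor = 1 + 0.033 * 10.1 = 1.3333
Adjusted pace = 319 * 1.3333
= 425.32 sec/km

425.32 s/km


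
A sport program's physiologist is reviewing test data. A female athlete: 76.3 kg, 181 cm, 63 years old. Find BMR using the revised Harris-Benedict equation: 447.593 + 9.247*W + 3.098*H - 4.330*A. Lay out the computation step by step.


Intercept = 447.593
Weight contribution = 9.247 * 76.3 = 705.5461
Height contribution = 3.098 * 181 = 560.738
Age contribution = 4.33 * 63 = 272.79
BMR = 447.593 + 705.5461 + 560.738 - 272.79
= 1441.09 kcal/day

1441.09 kcal/day


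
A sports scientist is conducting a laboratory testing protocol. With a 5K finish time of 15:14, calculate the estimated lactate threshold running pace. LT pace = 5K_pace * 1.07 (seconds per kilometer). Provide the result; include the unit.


Race duration = 914 s for 5 km
Average pace = 914 / 5 = 182.8 s/km
LT pace = 182.8 * 1.07
= 195.6 s/km

195.6 s/km


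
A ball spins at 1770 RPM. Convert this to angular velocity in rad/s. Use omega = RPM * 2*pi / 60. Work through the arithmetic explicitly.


omega = 1770 * 2 * pi / 60
= 1770 * 6.28318531 / 60
= 11121.238 / 60
= 185.354 rad/s

185.354 rad/s


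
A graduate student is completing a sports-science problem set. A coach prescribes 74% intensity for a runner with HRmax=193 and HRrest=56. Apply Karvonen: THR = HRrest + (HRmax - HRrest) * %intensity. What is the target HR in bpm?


Heart rate reserve = 193 - 56 = 137
Intensity fraction = 74 / 100 = 0.74
THR = 56 + 137 * 0.74 = 157.38 bpm

157.38 bpm


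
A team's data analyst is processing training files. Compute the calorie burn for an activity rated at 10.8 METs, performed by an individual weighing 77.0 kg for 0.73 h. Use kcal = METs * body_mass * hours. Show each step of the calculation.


Product of METs and mass = 10.8 * 77.0 = 831.6
Total kcal = 831.6 * 0.73 = 607.07 kcal

607.07 kcal


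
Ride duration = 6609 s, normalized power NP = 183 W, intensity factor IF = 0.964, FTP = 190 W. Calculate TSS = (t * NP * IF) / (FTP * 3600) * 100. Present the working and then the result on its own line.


Numerator = 6609 * 183 * 0.964 = 1165906.908
Denominator = 190 * 3600 = 684000
TSS = 1165906.908 / 684000 * 100
= 170.45

170.45 TSS
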